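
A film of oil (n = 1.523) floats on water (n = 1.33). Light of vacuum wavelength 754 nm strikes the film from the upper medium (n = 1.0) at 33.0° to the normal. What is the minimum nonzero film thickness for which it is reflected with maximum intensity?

Ray reflecting at the top interface goes from n = 1.0 toward n = 1.523: a half-wave phase shift.
Ray reflecting at the bottom interface goes from n = 1.523 toward n = 1.33: no phase shift.
Net: one phase inversion between the two reflected rays.
For strong reflection here: 2 n t cos θ_r = (m + ½) λ.
Snell's law: 1.0 sin 33.0° = 1.523 sin θ_r → sin θ_r = 0.358, cos θ_r = 0.934.
Minimum at m = 0: t = λ / (4 n cos θ_r) = 754 / (4 × 1.523 × 0.934) = 133 nm.

133 nm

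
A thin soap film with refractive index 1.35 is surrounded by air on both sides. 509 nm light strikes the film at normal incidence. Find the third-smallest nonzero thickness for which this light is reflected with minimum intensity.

Top surface (1.0 → 1.35): reflection off a higher-index medium gives a half-wave phase shift.
Ray reflecting at the bottom interface goes from n = 1.35 toward n = 1.0: no phase shift.
The two reflections differ by half a wavelength.
So the condition for destructive reflection is 2 n t = m λ.
The third-smallest nonzero thickness corresponds to m = 3: t = m λ / (2 n) = 3.00 × 509 / (2 × 1.35) = 566 nm.

566 nm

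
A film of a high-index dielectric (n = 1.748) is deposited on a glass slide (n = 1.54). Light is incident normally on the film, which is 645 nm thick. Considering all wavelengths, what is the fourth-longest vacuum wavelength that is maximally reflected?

Ray reflecting at the top interface goes from n = 1.0 toward n = 1.748: a half-wave phase shift.
Bottom surface (1.748 → 1.54): reflection off a lower-index medium gives no phase shift.
Exactly one π shift → a net half-wave offset.
With one net inversion, constructive interference in reflection requires 2 n t = (m + ½) λ.
λ = 2 n t / (m + ½). The fourth-longest wavelength is m = 3: λ = 2 × 1.748 × 645 / 3.50 = 644 nm.

644 nm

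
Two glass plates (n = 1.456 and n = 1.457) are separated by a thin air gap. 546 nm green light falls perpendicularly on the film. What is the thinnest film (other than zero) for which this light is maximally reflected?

At the upper boundary (n = 1.456 to n = 1.0) the reflected ray undergoes no phase shift.
Bottom surface (1.0 → 1.457): reflection off a higher-index medium gives a half-wave phase shift.
The two reflections differ by half a wavelength.
With one net inversion, constructive interference in reflection requires 2 n t = (m + ½) λ.
Minimum at m = 0: t = λ / (4 n) = 546 / (4 × 1.0) = 137 nm.

137 nm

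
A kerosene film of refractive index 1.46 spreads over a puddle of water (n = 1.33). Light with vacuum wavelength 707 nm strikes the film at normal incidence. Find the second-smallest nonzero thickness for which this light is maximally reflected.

At the upper boundary (n = 1.0 to n = 1.46) the reflected ray undergoes a half-wave phase shift.
Ray reflecting at the bottom interface goes from n = 1.46 toward n = 1.33: no phase shift.
Exactly one π shift → a net half-wave offset.
For maximum reflection here: 2 n t = (m + ½) λ.
The second-smallest nonzero thickness corresponds to m = 1: t = (m + ½) λ / (2 n) = 1.50 × 707 / (2 × 1.46) = 363 nm.

363 nm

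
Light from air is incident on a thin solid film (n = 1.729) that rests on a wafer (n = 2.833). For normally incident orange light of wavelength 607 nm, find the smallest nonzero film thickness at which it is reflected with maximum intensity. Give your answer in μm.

0.176 μm

Ray reflecting at the top interface goes from n = 1.0 toward n = 1.729: a half-wave phase shift.
Bottom surface (1.729 → 2.833): reflection off a higher-index medium gives a half-wave phase shift.
Net: no relative phase inversion (both shifts match).
With no net inversion, constructive interference in reflection requires 2 n t = m λ.
Minimum nonzero at m = 1: t = λ / (2 n) = 607 / (2 × 1.729) = 176 nm.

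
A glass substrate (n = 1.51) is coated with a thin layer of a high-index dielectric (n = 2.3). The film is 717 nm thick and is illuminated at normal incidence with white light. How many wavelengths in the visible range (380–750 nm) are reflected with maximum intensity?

Top surface (1.0 → 2.3): reflection off a higher-index medium gives a half-wave phase shift.
Bottom surface (2.3 → 1.51): reflection off a lower-index medium gives no phase shift.
Net: one phase inversion between the two reflected rays.
With one net inversion, constructive interference in reflection requires 2 n t = (m + ½) λ.
λ = 2 n t / (m + ½) = 3298 / (m + ½) nm.
m=3: 942 nm (IR); m=4: 733 nm (visible); m=5: 600 nm (visible); m=6: 507 nm (visible); m=7: 440 nm (visible); m=8: 388 nm (visible); m=9: 347 nm (UV).

5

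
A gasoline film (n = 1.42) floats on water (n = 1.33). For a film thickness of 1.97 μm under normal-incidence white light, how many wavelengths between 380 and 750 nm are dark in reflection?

7

At the upper boundary (n = 1.0 to n = 1.42) the reflected ray undergoes a half-wave phase shift.
Ray reflecting at the bottom interface goes from n = 1.42 toward n = 1.33: no phase shift.
Net: one phase inversion between the two reflected rays.
So the condition for destructive reflection is 2 n t = m λ.
λ = 2 n t / m = 5595 / m nm.
m=7: 799 nm (IR); m=8: 699 nm (visible); m=9: 622 nm (visible); m=10: 559 nm (visible); m=11: 509 nm (visible); m=12: 466 nm (visible); m=13: 430 nm (visible); m=14: 400 nm (visible); m=15: 373 nm (UV).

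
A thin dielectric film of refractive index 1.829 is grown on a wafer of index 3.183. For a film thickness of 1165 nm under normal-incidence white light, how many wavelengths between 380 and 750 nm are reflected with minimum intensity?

5

Ray reflecting at the top interface goes from n = 1.0 toward n = 1.829: a half-wave phase shift.
Bottom surface (1.829 → 3.183): reflection off a higher-index medium gives a half-wave phase shift.
Zero or two π shifts → no net half-wave offset.
So the condition for destructive reflection is 2 n t = (m + ½) λ.
λ = 2 n t / (m + ½) = 4262 / (m + ½) nm.
m=5: 775 nm (IR); m=6: 656 nm (visible); m=7: 568 nm (visible); m=8: 501 nm (visible); m=9: 449 nm (visible); m=10: 406 nm (visible); m=11: 371 nm (UV).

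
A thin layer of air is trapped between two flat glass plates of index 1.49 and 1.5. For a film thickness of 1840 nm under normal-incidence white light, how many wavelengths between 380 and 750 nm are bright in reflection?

Ray reflecting at the top interface goes from n = 1.49 toward n = 1.0: no phase shift.
At the lower boundary (n = 1.0 to n = 1.5) the reflected ray undergoes a half-wave phase shift.
The two reflections differ by half a wavelength.
With one net inversion, constructive interference in reflection requires 2 n t = (m + ½) λ.
λ = 2 n t / (m + ½) = 3680 / (m + ½) nm.
m=4: 818 nm (IR); m=5: 669 nm (visible); m=6: 566 nm (visible); m=7: 491 nm (visible); m=8: 433 nm (visible); m=9: 387 nm (visible); m=10: 350 nm (UV).

5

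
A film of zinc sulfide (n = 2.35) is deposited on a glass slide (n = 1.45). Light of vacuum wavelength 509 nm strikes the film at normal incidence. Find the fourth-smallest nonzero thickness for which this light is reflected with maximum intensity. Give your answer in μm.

0.379 μm

Ray reflecting at the top interface goes from n = 1.0 toward n = 2.35: a half-wave phase shift.
Bottom surface (2.35 → 1.45): reflection off a lower-index medium gives no phase shift.
Exactly one π shift → a net half-wave offset.
So the condition for constructive reflection is 2 n t = (m + ½) λ.
The fourth-smallest nonzero thickness corresponds to m = 3: t = (m + ½) λ / (2 n) = 3.50 × 509 / (2 × 2.35) = 379 nm.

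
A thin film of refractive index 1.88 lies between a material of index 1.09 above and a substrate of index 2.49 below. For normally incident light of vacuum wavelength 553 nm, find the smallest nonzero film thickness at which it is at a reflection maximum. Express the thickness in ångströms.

Ray reflecting at the top interface goes from n = 1.09 toward n = 1.88: a half-wave phase shift.
Ray reflecting at the bottom interface goes from n = 1.88 toward n = 2.49: a half-wave phase shift.
Net: no relative phase inversion (both shifts match).
So the condition for constructive reflection is 2 n t = m λ.
Minimum nonzero at m = 1: t = λ / (2 n) = 553 / (2 × 1.88) = 147 nm.

1471 Å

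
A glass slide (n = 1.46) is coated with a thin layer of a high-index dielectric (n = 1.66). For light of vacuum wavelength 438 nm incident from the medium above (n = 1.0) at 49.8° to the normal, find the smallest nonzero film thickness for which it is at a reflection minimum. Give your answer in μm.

0.149 μm

Ray reflecting at the top interface goes from n = 1.0 toward n = 1.66: a half-wave phase shift.
Ray reflecting at the bottom interface goes from n = 1.66 toward n = 1.46: no phase shift.
Net: one phase inversion between the two reflected rays.
With one net inversion, destructive interference in reflection requires 2 n t cos θ_r = m λ.
Snell's law: 1.0 sin 49.8° = 1.66 sin θ_r → sin θ_r = 0.460, cos θ_r = 0.888.
Minimum nonzero at m = 1: t = λ / (2 n cos θ_r) = 438 / (2 × 1.66 × 0.888) = 149 nm.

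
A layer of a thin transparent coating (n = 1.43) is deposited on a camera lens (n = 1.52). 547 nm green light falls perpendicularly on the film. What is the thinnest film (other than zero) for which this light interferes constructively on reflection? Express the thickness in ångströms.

1913 Å

Ray reflecting at the top interface goes from n = 1.0 toward n = 1.43: a half-wave phase shift.
Ray reflecting at the bottom interface goes from n = 1.43 toward n = 1.52: a half-wave phase shift.
The two reflections carry the same phase change, so no net offset.
With no net inversion, constructive interference in reflection requires 2 n t = m λ.
Minimum nonzero at m = 1: t = λ / (2 n) = 547 / (2 × 1.43) = 191 nm.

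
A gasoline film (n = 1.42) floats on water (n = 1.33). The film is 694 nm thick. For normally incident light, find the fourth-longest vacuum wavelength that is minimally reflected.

493 nm

Ray reflecting at the top interface goes from n = 1.0 toward n = 1.42: a half-wave phase shift.
Ray reflecting at the bottom interface goes from n = 1.42 toward n = 1.33: no phase shift.
The two reflections differ by half a wavelength.
For dark reflection here: 2 n t = m λ.
λ = 2 n t / m. The fourth-longest wavelength is m = 4: λ = 2 × 1.42 × 694 / 4.00 = 493 nm.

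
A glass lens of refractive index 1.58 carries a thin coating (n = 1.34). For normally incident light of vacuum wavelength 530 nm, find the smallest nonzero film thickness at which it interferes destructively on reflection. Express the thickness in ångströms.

989 Å

Top surface (1.0 → 1.34): reflection off a higher-index medium gives a half-wave phase shift.
Bottom surface (1.34 → 1.58): reflection off a higher-index medium gives a half-wave phase shift.
Net: no relative phase inversion (both shifts match).
So the condition for destructive reflection is 2 n t = (m + ½) λ.
Minimum at m = 0: t = λ / (4 n) = 530 / (4 × 1.34) = 98.9 nm.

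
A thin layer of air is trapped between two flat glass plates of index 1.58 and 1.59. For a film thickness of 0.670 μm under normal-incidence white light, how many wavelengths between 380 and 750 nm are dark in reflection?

At the upper boundary (n = 1.58 to n = 1.0) the reflected ray undergoes no phase shift.
Ray reflecting at the bottom interface goes from n = 1.0 toward n = 1.59: a half-wave phase shift.
Net: one phase inversion between the two reflected rays.
So the condition for destructive reflection is 2 n t = m λ.
λ = 2 n t / m = 1340 / m nm.
m=1: 1340 nm (IR); m=2: 670 nm (visible); m=3: 447 nm (visible); m=4: 335 nm (UV).

2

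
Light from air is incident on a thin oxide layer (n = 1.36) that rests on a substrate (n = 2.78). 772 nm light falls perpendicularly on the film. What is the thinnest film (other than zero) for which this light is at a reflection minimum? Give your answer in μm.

Ray reflecting at the top interface goes from n = 1.0 toward n = 1.36: a half-wave phase shift.
Ray reflecting at the bottom interface goes from n = 1.36 toward n = 2.78: a half-wave phase shift.
Net: no relative phase inversion (both shifts match).
With no net inversion, destructive interference in reflection requires 2 n t = (m + ½) λ.
Minimum at m = 0: t = λ / (4 n) = 772 / (4 × 1.36) = 142 nm.

0.142 μm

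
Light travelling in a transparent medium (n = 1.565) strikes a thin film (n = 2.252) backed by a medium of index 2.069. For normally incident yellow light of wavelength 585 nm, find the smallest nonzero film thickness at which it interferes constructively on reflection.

64.9 nm

Ray reflecting at the top interface goes from n = 1.565 toward n = 2.252: a half-wave phase shift.
Bottom surface (2.252 → 2.069): reflection off a lower-index medium gives no phase shift.
Net: one phase inversion between the two reflected rays.
For strong reflection here: 2 n t = (m + ½) λ.
Minimum at m = 0: t = λ / (4 n) = 585 / (4 × 2.252) = 64.9 nm.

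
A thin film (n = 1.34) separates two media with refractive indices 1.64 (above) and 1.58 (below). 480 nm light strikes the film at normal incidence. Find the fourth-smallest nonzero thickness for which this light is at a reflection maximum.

At the upper boundary (n = 1.64 to n = 1.34) the reflected ray undergoes no phase shift.
Ray reflecting at the bottom interface goes from n = 1.34 toward n = 1.58: a half-wave phase shift.
Exactly one π shift → a net half-wave offset.
So the condition for constructive reflection is 2 n t = (m + ½) λ.
The fourth-smallest nonzero thickness corresponds to m = 3: t = (m + ½) λ / (2 n) = 3.50 × 480 / (2 × 1.34) = 627 nm.

627 nm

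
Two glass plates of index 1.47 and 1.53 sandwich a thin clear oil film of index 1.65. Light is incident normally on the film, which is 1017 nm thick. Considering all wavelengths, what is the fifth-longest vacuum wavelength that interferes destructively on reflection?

671 nm

Ray reflecting at the top interface goes from n = 1.47 toward n = 1.65: a half-wave phase shift.
Bottom surface (1.65 → 1.53): reflection off a lower-index medium gives no phase shift.
Exactly one π shift → a net half-wave offset.
So the condition for destructive reflection is 2 n t = m λ.
λ = 2 n t / m. The fifth-longest wavelength is m = 5: λ = 2 × 1.65 × 1017 / 5.00 = 671 nm.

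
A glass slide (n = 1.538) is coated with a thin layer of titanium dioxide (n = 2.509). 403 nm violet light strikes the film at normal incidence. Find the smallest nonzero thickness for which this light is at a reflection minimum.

80.3 nm

At the upper boundary (n = 1.0 to n = 2.509) the reflected ray undergoes a half-wave phase shift.
Ray reflecting at the bottom interface goes from n = 2.509 toward n = 1.538: no phase shift.
Exactly one π shift → a net half-wave offset.
For minimum reflection here: 2 n t = m λ.
The smallest nonzero thickness corresponds to m = 1: t = m λ / (2 n) = 1.00 × 403 / (2 × 2.509) = 80.3 nm.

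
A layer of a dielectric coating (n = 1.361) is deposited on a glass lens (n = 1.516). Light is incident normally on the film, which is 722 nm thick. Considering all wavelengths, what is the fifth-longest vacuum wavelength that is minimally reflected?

437 nm

At the upper boundary (n = 1.0 to n = 1.361) the reflected ray undergoes a half-wave phase shift.
Ray reflecting at the bottom interface goes from n = 1.361 toward n = 1.516: a half-wave phase shift.
Net: no relative phase inversion (both shifts match).
For dark reflection here: 2 n t = (m + ½) λ.
λ = 2 n t / (m + ½). The fifth-longest wavelength is m = 4: λ = 2 × 1.361 × 722 / 4.50 = 437 nm.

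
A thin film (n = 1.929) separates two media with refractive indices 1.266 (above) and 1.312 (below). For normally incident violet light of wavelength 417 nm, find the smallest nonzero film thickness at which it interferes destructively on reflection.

108 nm

Top surface (1.266 → 1.929): reflection off a higher-index medium gives a half-wave phase shift.
Ray reflecting at the bottom interface goes from n = 1.929 toward n = 1.312: no phase shift.
The two reflections differ by half a wavelength.
With one net inversion, destructive interference in reflection requires 2 n t = m λ.
Minimum nonzero at m = 1: t = λ / (2 n) = 417 / (2 × 1.929) = 108 nm.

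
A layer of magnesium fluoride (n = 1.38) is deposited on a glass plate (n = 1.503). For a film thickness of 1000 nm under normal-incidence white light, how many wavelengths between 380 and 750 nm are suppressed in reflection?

3

At the upper boundary (n = 1.0 to n = 1.38) the reflected ray undergoes a half-wave phase shift.
Bottom surface (1.38 → 1.503): reflection off a higher-index medium gives a half-wave phase shift.
Zero or two π shifts → no net half-wave offset.
So the condition for destructive reflection is 2 n t = (m + ½) λ.
λ = 2 n t / (m + ½) = 2760 / (m + ½) nm.
m=3: 789 nm (IR); m=4: 613 nm (visible); m=5: 502 nm (visible); m=6: 425 nm (visible); m=7: 368 nm (UV).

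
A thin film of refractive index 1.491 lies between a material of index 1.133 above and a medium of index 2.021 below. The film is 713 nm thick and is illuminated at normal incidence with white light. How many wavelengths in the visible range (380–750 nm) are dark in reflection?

At the upper boundary (n = 1.133 to n = 1.491) the reflected ray undergoes a half-wave phase shift.
Bottom surface (1.491 → 2.021): reflection off a higher-index medium gives a half-wave phase shift.
The two reflections carry the same phase change, so no net offset.
With no net inversion, destructive interference in reflection requires 2 n t = (m + ½) λ.
λ = 2 n t / (m + ½) = 2126 / (m + ½) nm.
m=2: 850 nm (IR); m=3: 607 nm (visible); m=4: 472 nm (visible); m=5: 387 nm (visible); m=6: 327 nm (UV).

3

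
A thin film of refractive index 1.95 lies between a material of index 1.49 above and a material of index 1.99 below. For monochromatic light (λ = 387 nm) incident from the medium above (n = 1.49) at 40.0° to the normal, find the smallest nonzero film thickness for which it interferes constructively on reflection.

Ray reflecting at the top interface goes from n = 1.49 toward n = 1.95: a half-wave phase shift.
Bottom surface (1.95 → 1.99): reflection off a higher-index medium gives a half-wave phase shift.
Zero or two π shifts → no net half-wave offset.
With no net inversion, constructive interference in reflection requires 2 n t cos θ_r = m λ.
Snell's law: 1.49 sin 40.0° = 1.95 sin θ_r → sin θ_r = 0.491, cos θ_r = 0.871.
Minimum nonzero at m = 1: t = λ / (2 n cos θ_r) = 387 / (2 × 1.95 × 0.871) = 114 nm.

114 nm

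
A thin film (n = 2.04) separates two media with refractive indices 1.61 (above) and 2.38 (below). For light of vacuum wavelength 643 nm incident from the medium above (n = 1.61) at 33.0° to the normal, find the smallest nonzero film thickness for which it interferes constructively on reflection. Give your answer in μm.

Top surface (1.61 → 2.04): reflection off a higher-index medium gives a half-wave phase shift.
At the lower boundary (n = 2.04 to n = 2.38) the reflected ray undergoes a half-wave phase shift.
Net: no relative phase inversion (both shifts match).
For bright reflection here: 2 n t cos θ_r = m λ.
Snell's law: 1.61 sin 33.0° = 2.04 sin θ_r → sin θ_r = 0.430, cos θ_r = 0.903.
Minimum nonzero at m = 1: t = λ / (2 n cos θ_r) = 643 / (2 × 2.04 × 0.903) = 175 nm.

0.175 μm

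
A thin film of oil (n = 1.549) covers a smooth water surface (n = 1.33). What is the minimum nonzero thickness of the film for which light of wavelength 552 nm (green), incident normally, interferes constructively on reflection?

Top surface (1.0 → 1.549): reflection off a higher-index medium gives a half-wave phase shift.
At the lower boundary (n = 1.549 to n = 1.33) the reflected ray undergoes no phase shift.
Net: one phase inversion between the two reflected rays.
For strong reflection here: 2 n t = (m + ½) λ.
Minimum at m = 0: t = λ / (4 n) = 552 / (4 × 1.549) = 89.1 nm.

89.1 nm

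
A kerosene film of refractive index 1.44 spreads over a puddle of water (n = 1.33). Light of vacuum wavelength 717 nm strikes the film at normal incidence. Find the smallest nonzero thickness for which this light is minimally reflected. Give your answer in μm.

0.249 μm

Top surface (1.0 → 1.44): reflection off a higher-index medium gives a half-wave phase shift.
Ray reflecting at the bottom interface goes from n = 1.44 toward n = 1.33: no phase shift.
The two reflections differ by half a wavelength.
For weak reflection here: 2 n t = m λ.
The smallest nonzero thickness corresponds to m = 1: t = m λ / (2 n) = 1.00 × 717 / (2 × 1.44) = 249 nm.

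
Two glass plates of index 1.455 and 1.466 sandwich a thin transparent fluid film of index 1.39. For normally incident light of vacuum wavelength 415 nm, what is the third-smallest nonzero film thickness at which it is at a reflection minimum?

448 nm

Top surface (1.455 → 1.39): reflection off a lower-index medium gives no phase shift.
Bottom surface (1.39 → 1.466): reflection off a higher-index medium gives a half-wave phase shift.
Net: one phase inversion between the two reflected rays.
So the condition for destructive reflection is 2 n t = m λ.
The third-smallest nonzero thickness corresponds to m = 3: t = m λ / (2 n) = 3.00 × 415 / (2 × 1.39) = 448 nm.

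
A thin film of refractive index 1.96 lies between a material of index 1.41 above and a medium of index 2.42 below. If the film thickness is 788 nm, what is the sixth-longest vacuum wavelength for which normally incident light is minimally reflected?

562 nm

At the upper boundary (n = 1.41 to n = 1.96) the reflected ray undergoes a half-wave phase shift.
Bottom surface (1.96 → 2.42): reflection off a higher-index medium gives a half-wave phase shift.
Zero or two π shifts → no net half-wave offset.
For minimum reflection here: 2 n t = (m + ½) λ.
λ = 2 n t / (m + ½). The sixth-longest wavelength is m = 5: λ = 2 × 1.96 × 788 / 5.50 = 562 nm.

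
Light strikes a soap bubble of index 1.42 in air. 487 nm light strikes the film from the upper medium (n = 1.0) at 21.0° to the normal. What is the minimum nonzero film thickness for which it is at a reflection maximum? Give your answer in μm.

At the upper boundary (n = 1.0 to n = 1.42) the reflected ray undergoes a half-wave phase shift.
At the lower boundary (n = 1.42 to n = 1.0) the reflected ray undergoes no phase shift.
The two reflections differ by half a wavelength.
With one net inversion, constructive interference in reflection requires 2 n t cos θ_r = (m + ½) λ.
Snell's law: 1.0 sin 21.0° = 1.42 sin θ_r → sin θ_r = 0.252, cos θ_r = 0.968.
Minimum at m = 0: t = λ / (4 n cos θ_r) = 487 / (4 × 1.42 × 0.968) = 88.6 nm.

0.0886 μm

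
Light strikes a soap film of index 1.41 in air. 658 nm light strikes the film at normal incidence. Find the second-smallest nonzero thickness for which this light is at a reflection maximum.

At the upper boundary (n = 1.0 to n = 1.41) the reflected ray undergoes a half-wave phase shift.
Bottom surface (1.41 → 1.0): reflection off a lower-index medium gives no phase shift.
Net: one phase inversion between the two reflected rays.
For maximum reflection here: 2 n t = (m + ½) λ.
The second-smallest nonzero thickness corresponds to m = 1: t = (m + ½) λ / (2 n) = 1.50 × 658 / (2 × 1.41) = 350 nm.

350 nm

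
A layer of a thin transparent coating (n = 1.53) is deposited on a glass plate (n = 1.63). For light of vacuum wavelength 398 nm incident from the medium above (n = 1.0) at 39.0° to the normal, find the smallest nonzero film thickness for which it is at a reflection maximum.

Top surface (1.0 → 1.53): reflection off a higher-index medium gives a half-wave phase shift.
Bottom surface (1.53 → 1.63): reflection off a higher-index medium gives a half-wave phase shift.
Net: no relative phase inversion (both shifts match).
With no net inversion, constructive interference in reflection requires 2 n t cos θ_r = m λ.
Snell's law: 1.0 sin 39.0° = 1.53 sin θ_r → sin θ_r = 0.411, cos θ_r = 0.911.
Minimum nonzero at m = 1: t = λ / (2 n cos θ_r) = 398 / (2 × 1.53 × 0.911) = 143 nm.

143 nm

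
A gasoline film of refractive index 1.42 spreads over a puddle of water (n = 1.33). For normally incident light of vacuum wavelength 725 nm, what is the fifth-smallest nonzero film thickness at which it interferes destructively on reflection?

1276 nm

Top surface (1.0 → 1.42): reflection off a higher-index medium gives a half-wave phase shift.
At the lower boundary (n = 1.42 to n = 1.33) the reflected ray undergoes no phase shift.
The two reflections differ by half a wavelength.
With one net inversion, destructive interference in reflection requires 2 n t = m λ.
The fifth-smallest nonzero thickness corresponds to m = 5: t = m λ / (2 n) = 5.00 × 725 / (2 × 1.42) = 1276 nm.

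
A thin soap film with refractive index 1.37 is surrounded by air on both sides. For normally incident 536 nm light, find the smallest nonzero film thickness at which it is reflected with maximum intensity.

At the upper boundary (n = 1.0 to n = 1.37) the reflected ray undergoes a half-wave phase shift.
At the lower boundary (n = 1.37 to n = 1.0) the reflected ray undergoes no phase shift.
Net: one phase inversion between the two reflected rays.
So the condition for constructive reflection is 2 n t = (m + ½) λ.
Minimum at m = 0: t = λ / (4 n) = 536 / (4 × 1.37) = 97.8 nm.

97.8 nm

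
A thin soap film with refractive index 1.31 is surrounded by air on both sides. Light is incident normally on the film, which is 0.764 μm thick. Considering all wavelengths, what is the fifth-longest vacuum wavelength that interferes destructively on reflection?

Ray reflecting at the top interface goes from n = 1.0 toward n = 1.31: a half-wave phase shift.
Ray reflecting at the bottom interface goes from n = 1.31 toward n = 1.0: no phase shift.
Exactly one π shift → a net half-wave offset.
So the condition for destructive reflection is 2 n t = m λ.
λ = 2 n t / m. The fifth-longest wavelength is m = 5: λ = 2 × 1.31 × 764 / 5.00 = 400 nm.

400 nm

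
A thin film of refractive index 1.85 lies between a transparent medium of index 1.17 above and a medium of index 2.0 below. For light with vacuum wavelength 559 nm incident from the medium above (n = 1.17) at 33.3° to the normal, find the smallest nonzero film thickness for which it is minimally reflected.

80.6 nm

Top surface (1.17 → 1.85): reflection off a higher-index medium gives a half-wave phase shift.
At the lower boundary (n = 1.85 to n = 2.0) the reflected ray undergoes a half-wave phase shift.
Net: no relative phase inversion (both shifts match).
So the condition for destructive reflection is 2 n t cos θ_r = (m + ½) λ.
Snell's law: 1.17 sin 33.3° = 1.85 sin θ_r → sin θ_r = 0.347, cos θ_r = 0.938.
Minimum at m = 0: t = λ / (4 n cos θ_r) = 559 / (4 × 1.85 × 0.938) = 80.6 nm.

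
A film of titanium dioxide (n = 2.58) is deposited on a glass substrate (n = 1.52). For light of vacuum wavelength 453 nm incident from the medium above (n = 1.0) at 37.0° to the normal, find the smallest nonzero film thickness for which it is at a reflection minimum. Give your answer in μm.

At the upper boundary (n = 1.0 to n = 2.58) the reflected ray undergoes a half-wave phase shift.
Ray reflecting at the bottom interface goes from n = 2.58 toward n = 1.52: no phase shift.
Exactly one π shift → a net half-wave offset.
So the condition for destructive reflection is 2 n t cos θ_r = m λ.
Snell's law: 1.0 sin 37.0° = 2.58 sin θ_r → sin θ_r = 0.233, cos θ_r = 0.972.
Minimum nonzero at m = 1: t = λ / (2 n cos θ_r) = 453 / (2 × 2.58 × 0.972) = 90.3 nm.

0.0903 μm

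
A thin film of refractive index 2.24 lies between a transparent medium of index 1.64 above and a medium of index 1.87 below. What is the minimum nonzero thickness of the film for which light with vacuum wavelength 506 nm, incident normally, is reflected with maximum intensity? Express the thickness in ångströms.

Top surface (1.64 → 2.24): reflection off a higher-index medium gives a half-wave phase shift.
Ray reflecting at the bottom interface goes from n = 2.24 toward n = 1.87: no phase shift.
Net: one phase inversion between the two reflected rays.
With one net inversion, constructive interference in reflection requires 2 n t = (m + ½) λ.
Minimum at m = 0: t = λ / (4 n) = 506 / (4 × 2.24) = 56.5 nm.

565 Å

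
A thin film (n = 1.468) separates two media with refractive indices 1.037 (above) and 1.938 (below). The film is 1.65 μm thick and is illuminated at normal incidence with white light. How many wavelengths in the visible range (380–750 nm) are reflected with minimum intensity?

Ray reflecting at the top interface goes from n = 1.037 toward n = 1.468: a half-wave phase shift.
Ray reflecting at the bottom interface goes from n = 1.468 toward n = 1.938: a half-wave phase shift.
Zero or two π shifts → no net half-wave offset.
For minimum reflection here: 2 n t = (m + ½) λ.
λ = 2 n t / (m + ½) = 4844 / (m + ½) nm.
m=5: 881 nm (IR); m=6: 745 nm (visible); m=7: 646 nm (visible); m=8: 570 nm (visible); m=9: 510 nm (visible); m=10: 461 nm (visible); m=11: 421 nm (visible); m=12: 388 nm (visible); m=13: 359 nm (UV).

7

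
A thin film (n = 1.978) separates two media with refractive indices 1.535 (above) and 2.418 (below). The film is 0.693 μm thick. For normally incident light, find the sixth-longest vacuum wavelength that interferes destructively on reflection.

Top surface (1.535 → 1.978): reflection off a higher-index medium gives a half-wave phase shift.
Ray reflecting at the bottom interface goes from n = 1.978 toward n = 2.418: a half-wave phase shift.
The two reflections carry the same phase change, so no net offset.
For minimum reflection here: 2 n t = (m + ½) λ.
λ = 2 n t / (m + ½). The sixth-longest wavelength is m = 5: λ = 2 × 1.978 × 693 / 5.50 = 498 nm.

498 nm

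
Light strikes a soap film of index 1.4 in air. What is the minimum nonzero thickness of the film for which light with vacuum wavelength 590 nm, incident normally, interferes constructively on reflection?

105 nm

At the upper boundary (n = 1.0 to n = 1.4) the reflected ray undergoes a half-wave phase shift.
Bottom surface (1.4 → 1.0): reflection off a lower-index medium gives no phase shift.
The two reflections differ by half a wavelength.
So the condition for constructive reflection is 2 n t = (m + ½) λ.
Minimum at m = 0: t = λ / (4 n) = 590 / (4 × 1.4) = 105 nm.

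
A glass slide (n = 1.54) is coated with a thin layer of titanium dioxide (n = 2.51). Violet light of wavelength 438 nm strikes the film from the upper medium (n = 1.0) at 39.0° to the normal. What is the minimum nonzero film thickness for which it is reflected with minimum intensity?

90.1 nm

Ray reflecting at the top interface goes from n = 1.0 toward n = 2.51: a half-wave phase shift.
Ray reflecting at the bottom interface goes from n = 2.51 toward n = 1.54: no phase shift.
Exactly one π shift → a net half-wave offset.
So the condition for destructive reflection is 2 n t cos θ_r = m λ.
Snell's law: 1.0 sin 39.0° = 2.51 sin θ_r → sin θ_r = 0.251, cos θ_r = 0.968.
Minimum nonzero at m = 1: t = λ / (2 n cos θ_r) = 438 / (2 × 2.51 × 0.968) = 90.1 nm.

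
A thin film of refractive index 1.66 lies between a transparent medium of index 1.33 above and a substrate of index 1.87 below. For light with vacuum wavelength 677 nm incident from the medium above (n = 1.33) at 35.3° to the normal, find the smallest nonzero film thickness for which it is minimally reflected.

Top surface (1.33 → 1.66): reflection off a higher-index medium gives a half-wave phase shift.
Ray reflecting at the bottom interface goes from n = 1.66 toward n = 1.87: a half-wave phase shift.
The two reflections carry the same phase change, so no net offset.
So the condition for destructive reflection is 2 n t cos θ_r = (m + ½) λ.
Snell's law: 1.33 sin 35.3° = 1.66 sin θ_r → sin θ_r = 0.463, cos θ_r = 0.886.
Minimum at m = 0: t = λ / (4 n cos θ_r) = 677 / (4 × 1.66 × 0.886) = 115 nm.

115 nm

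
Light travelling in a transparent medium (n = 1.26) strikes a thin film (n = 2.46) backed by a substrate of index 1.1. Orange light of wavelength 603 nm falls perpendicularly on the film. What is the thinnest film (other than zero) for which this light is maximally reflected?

61.3 nm

Ray reflecting at the top interface goes from n = 1.26 toward n = 2.46: a half-wave phase shift.
Bottom surface (2.46 → 1.1): reflection off a lower-index medium gives no phase shift.
Net: one phase inversion between the two reflected rays.
For maximum reflection here: 2 n t = (m + ½) λ.
Minimum at m = 0: t = λ / (4 n) = 603 / (4 × 2.46) = 61.3 nm.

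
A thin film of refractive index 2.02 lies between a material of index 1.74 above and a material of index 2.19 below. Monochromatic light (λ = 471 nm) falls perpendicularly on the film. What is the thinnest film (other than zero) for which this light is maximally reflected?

117 nm

Top surface (1.74 → 2.02): reflection off a higher-index medium gives a half-wave phase shift.
At the lower boundary (n = 2.02 to n = 2.19) the reflected ray undergoes a half-wave phase shift.
The two reflections carry the same phase change, so no net offset.
For bright reflection here: 2 n t = m λ.
Minimum nonzero at m = 1: t = λ / (2 n) = 471 / (2 × 2.02) = 117 nm.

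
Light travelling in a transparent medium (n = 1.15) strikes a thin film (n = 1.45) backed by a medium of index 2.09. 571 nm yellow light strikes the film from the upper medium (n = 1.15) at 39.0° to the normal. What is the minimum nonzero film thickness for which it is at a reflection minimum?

114 nm

At the upper boundary (n = 1.15 to n = 1.45) the reflected ray undergoes a half-wave phase shift.
Ray reflecting at the bottom interface goes from n = 1.45 toward n = 2.09: a half-wave phase shift.
Net: no relative phase inversion (both shifts match).
With no net inversion, destructive interference in reflection requires 2 n t cos θ_r = (m + ½) λ.
Snell's law: 1.15 sin 39.0° = 1.45 sin θ_r → sin θ_r = 0.499, cos θ_r = 0.867.
Minimum at m = 0: t = λ / (4 n cos θ_r) = 571 / (4 × 1.45 × 0.867) = 114 nm.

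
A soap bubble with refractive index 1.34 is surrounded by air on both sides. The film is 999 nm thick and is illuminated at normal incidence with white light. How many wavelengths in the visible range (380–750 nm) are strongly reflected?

Ray reflecting at the top interface goes from n = 1.0 toward n = 1.34: a half-wave phase shift.
Bottom surface (1.34 → 1.0): reflection off a lower-index medium gives no phase shift.
Net: one phase inversion between the two reflected rays.
With one net inversion, constructive interference in reflection requires 2 n t = (m + ½) λ.
λ = 2 n t / (m + ½) = 2677 / (m + ½) nm.
m=3: 765 nm (IR); m=4: 595 nm (visible); m=5: 487 nm (visible); m=6: 412 nm (visible); m=7: 357 nm (UV).

3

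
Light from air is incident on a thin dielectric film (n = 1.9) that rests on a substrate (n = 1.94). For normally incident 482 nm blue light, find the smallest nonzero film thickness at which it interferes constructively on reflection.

127 nm

At the upper boundary (n = 1.0 to n = 1.9) the reflected ray undergoes a half-wave phase shift.
At the lower boundary (n = 1.9 to n = 1.94) the reflected ray undergoes a half-wave phase shift.
The two reflections carry the same phase change, so no net offset.
For bright reflection here: 2 n t = m λ.
Minimum nonzero at m = 1: t = λ / (2 n) = 482 / (2 × 1.9) = 127 nm.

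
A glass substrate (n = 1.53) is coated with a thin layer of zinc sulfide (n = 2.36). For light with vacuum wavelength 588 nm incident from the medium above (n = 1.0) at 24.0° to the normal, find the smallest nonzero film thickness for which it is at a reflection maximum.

63.2 nm

At the upper boundary (n = 1.0 to n = 2.36) the reflected ray undergoes a half-wave phase shift.
Ray reflecting at the bottom interface goes from n = 2.36 toward n = 1.53: no phase shift.
Exactly one π shift → a net half-wave offset.
So the condition for constructive reflection is 2 n t cos θ_r = (m + ½) λ.
Snell's law: 1.0 sin 24.0° = 2.36 sin θ_r → sin θ_r = 0.172, cos θ_r = 0.985.
Minimum at m = 0: t = λ / (4 n cos θ_r) = 588 / (4 × 2.36 × 0.985) = 63.2 nm.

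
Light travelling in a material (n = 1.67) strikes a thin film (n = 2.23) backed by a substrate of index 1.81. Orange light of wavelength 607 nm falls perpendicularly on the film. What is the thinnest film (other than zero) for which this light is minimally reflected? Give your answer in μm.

0.136 μm

At the upper boundary (n = 1.67 to n = 2.23) the reflected ray undergoes a half-wave phase shift.
Bottom surface (2.23 → 1.81): reflection off a lower-index medium gives no phase shift.
Net: one phase inversion between the two reflected rays.
So the condition for destructive reflection is 2 n t = m λ.
Minimum nonzero at m = 1: t = λ / (2 n) = 607 / (2 × 2.23) = 136 nm.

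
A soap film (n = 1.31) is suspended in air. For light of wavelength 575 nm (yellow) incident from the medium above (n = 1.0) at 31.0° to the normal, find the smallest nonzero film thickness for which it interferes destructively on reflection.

239 nm

At the upper boundary (n = 1.0 to n = 1.31) the reflected ray undergoes a half-wave phase shift.
Bottom surface (1.31 → 1.0): reflection off a lower-index medium gives no phase shift.
Net: one phase inversion between the two reflected rays.
So the condition for destructive reflection is 2 n t cos θ_r = m λ.
Snell's law: 1.0 sin 31.0° = 1.31 sin θ_r → sin θ_r = 0.393, cos θ_r = 0.919.
Minimum nonzero at m = 1: t = λ / (2 n cos θ_r) = 575 / (2 × 1.31 × 0.919) = 239 nm.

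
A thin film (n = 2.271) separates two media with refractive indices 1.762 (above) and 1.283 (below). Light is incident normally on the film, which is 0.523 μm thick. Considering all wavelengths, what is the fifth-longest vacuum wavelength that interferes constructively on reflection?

Ray reflecting at the top interface goes from n = 1.762 toward n = 2.271: a half-wave phase shift.
At the lower boundary (n = 2.271 to n = 1.283) the reflected ray undergoes no phase shift.
Net: one phase inversion between the two reflected rays.
So the condition for constructive reflection is 2 n t = (m + ½) λ.
λ = 2 n t / (m + ½). The fifth-longest wavelength is m = 4: λ = 2 × 2.271 × 523 / 4.50 = 528 nm.

528 nm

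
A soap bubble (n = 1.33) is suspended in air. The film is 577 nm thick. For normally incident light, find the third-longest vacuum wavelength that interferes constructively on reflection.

Top surface (1.0 → 1.33): reflection off a higher-index medium gives a half-wave phase shift.
Ray reflecting at the bottom interface goes from n = 1.33 toward n = 1.0: no phase shift.
Net: one phase inversion between the two reflected rays.
With one net inversion, constructive interference in reflection requires 2 n t = (m + ½) λ.
λ = 2 n t / (m + ½). The third-longest wavelength is m = 2: λ = 2 × 1.33 × 577 / 2.50 = 614 nm.

614 nm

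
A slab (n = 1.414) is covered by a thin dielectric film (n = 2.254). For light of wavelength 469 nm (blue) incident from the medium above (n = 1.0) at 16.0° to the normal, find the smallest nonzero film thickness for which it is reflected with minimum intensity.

105 nm

Top surface (1.0 → 2.254): reflection off a higher-index medium gives a half-wave phase shift.
At the lower boundary (n = 2.254 to n = 1.414) the reflected ray undergoes no phase shift.
Net: one phase inversion between the two reflected rays.
For weak reflection here: 2 n t cos θ_r = m λ.
Snell's law: 1.0 sin 16.0° = 2.254 sin θ_r → sin θ_r = 0.122, cos θ_r = 0.992.
Minimum nonzero at m = 1: t = λ / (2 n cos θ_r) = 469 / (2 × 2.254 × 0.992) = 105 nm.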